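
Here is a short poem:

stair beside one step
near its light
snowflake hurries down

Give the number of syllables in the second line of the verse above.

The second line: near(1) + its(1) + light(1) = 3

3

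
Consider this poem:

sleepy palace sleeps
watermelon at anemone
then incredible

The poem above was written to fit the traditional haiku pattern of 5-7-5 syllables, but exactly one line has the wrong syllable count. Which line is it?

Line 2

Line 1: sleepy (2), palace (2), sleeps (1) → 5 ✓
Line 2: watermelon (4), at (1), anemone (4) → 9 (expected 7)
Line 3: then (1), incredible (4) → 5 ✓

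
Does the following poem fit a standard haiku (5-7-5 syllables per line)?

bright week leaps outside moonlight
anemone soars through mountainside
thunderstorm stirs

Line 1: bright(1) + week(1) + leaps(1) + outside(2) + moonlight(2) = 7 (expected 5)
Line 2: anemone(4) + soars(1) + through(1) + mountainside(3) = 9 (expected 7)
Line 3: thunderstorm(3) + stirs(1) = 4 (expected 5)

No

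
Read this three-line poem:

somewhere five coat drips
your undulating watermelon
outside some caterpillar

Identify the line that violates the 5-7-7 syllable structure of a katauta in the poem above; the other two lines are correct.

Line 1: "somewhere five coat drips": 2+1+1+1 = 5 ✓
Line 2: "your undulating watermelon": 1+4+4 = 9 (expected 7)
Line 3: "outside some caterpillar": 2+1+4 = 7 ✓

Line 2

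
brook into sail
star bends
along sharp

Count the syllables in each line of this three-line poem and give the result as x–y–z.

4–2–3

Line 1: brook(1) + into(2) + sail(1) = 4
Line 2: star(1) + bends(1) = 2
Line 3: along(2) + sharp(1) = 3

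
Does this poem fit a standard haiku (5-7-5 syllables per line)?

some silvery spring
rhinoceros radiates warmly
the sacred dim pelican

Line 1: some (1), silvery (3), spring (1) → 5 ✓
Line 2: rhinoceros (4), radiates (3), warmly (2) → 9 (expected 7)
Line 3: the (1), sacred (2), dim (1), pelican (3) → 7 (expected 5)

No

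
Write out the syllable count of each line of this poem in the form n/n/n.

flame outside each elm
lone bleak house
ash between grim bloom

5/3/5

Line 1: flame (1), outside (2), each (1), elm (1) → 5
Line 2: lone (1), bleak (1), house (1) → 3
Line 3: ash (1), between (2), grim (1), bloom (1) → 5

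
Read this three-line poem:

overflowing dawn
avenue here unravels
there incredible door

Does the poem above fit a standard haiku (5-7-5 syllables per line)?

Line 1: overflowing (4), dawn (1) → 5 ✓
Line 2: avenue (3), here (1), unravels (3) → 7 ✓
Line 3: there (1), incredible (4), door (1) → 6 (expected 5)

No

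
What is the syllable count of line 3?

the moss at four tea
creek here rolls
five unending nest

5

Line 3: five(1) + unending(3) + nest(1) = 5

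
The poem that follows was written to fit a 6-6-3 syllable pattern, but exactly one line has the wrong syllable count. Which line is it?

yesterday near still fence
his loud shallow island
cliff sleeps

Line 3

Line 1: yesterday(3) + near(1) + still(1) + fence(1) = 6 ✓
Line 2: his(1) + loud(1) + shallow(2) + island(2) = 6 ✓
Line 3: cliff(1) + sleeps(1) = 2 (expected 3)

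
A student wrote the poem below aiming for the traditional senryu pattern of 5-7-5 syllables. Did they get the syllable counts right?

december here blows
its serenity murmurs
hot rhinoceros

Yes

Line 1: "december here blows": 3+1+1 = 5 ✓
Line 2: "its serenity murmurs": 1+4+2 = 7 ✓
Line 3: "hot rhinoceros": 1+4 = 5 ✓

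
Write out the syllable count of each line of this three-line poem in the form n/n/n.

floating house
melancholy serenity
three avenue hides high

Line 1: "floating house": 2+1 = 3
Line 2: "melancholy serenity": 4+4 = 8
Line 3: "three avenue hides high": 1+3+1+1 = 6

3/8/6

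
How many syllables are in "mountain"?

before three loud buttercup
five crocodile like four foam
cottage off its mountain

"mountain" has 2 syllables.

2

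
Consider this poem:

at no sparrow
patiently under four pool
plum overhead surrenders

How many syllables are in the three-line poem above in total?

Line 1: "at no sparrow": 1+1+2 = 4
Line 2: "patiently under four pool": 3+2+1+1 = 7
Line 3: "plum overhead surrenders": 1+3+3 = 7
Total: 4 + 7 + 7 = 18

18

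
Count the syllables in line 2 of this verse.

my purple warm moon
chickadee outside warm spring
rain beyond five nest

Line 2: "chickadee outside warm spring": 3+2+1+1 = 7

7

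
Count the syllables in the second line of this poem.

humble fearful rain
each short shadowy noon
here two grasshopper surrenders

6

The second line: each(1) + short(1) + shadowy(3) + noon(1) = 6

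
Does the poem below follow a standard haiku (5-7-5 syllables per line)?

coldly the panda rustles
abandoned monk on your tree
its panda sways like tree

No

Line 1: coldly(2) + the(1) + panda(2) + rustles(2) = 7 (expected 5)
Line 2: abandoned(3) + monk(1) + on(1) + your(1) + tree(1) = 7 ✓
Line 3: its(1) + panda(2) + sways(1) + like(1) + tree(1) = 6 (expected 5)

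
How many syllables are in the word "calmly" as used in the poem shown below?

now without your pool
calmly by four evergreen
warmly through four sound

2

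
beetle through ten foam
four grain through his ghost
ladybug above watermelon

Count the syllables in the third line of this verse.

9

The third line: "ladybug above watermelon": 3+2+4 = 9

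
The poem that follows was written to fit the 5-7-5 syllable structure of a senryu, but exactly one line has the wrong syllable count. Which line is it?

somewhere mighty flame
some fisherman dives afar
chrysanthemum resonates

Line 3

Line 1: somewhere(2) + mighty(2) + flame(1) = 5 ✓
Line 2: some(1) + fisherman(3) + dives(1) + afar(2) = 7 ✓
Line 3: chrysanthemum(4) + resonates(3) = 7 (expected 5)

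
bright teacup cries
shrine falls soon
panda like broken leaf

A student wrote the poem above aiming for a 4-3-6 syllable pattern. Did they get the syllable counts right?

Yes

Line 1: bright(1) + teacup(2) + cries(1) = 4 ✓
Line 2: shrine(1) + falls(1) + soon(1) = 3 ✓
Line 3: panda(2) + like(1) + broken(2) + leaf(1) = 6 ✓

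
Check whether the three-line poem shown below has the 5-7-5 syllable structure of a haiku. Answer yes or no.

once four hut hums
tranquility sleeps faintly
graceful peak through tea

Line 1: once(1) + four(1) + hut(1) + hums(1) = 4 (expected 5)
Line 2: tranquility(4) + sleeps(1) + faintly(2) = 7 ✓
Line 3: graceful(2) + peak(1) + through(1) + tea(1) = 5 ✓

No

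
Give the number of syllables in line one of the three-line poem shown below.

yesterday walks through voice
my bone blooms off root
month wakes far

6

Line one: yesterday(3) + walks(1) + through(1) + voice(1) = 6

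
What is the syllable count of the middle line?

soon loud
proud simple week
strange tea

The middle line: "proud simple week": 1+2+1 = 4

4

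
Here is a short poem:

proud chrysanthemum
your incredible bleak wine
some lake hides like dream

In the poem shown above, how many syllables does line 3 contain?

Line 3: some (1), lake (1), hides (1), like (1), dream (1) → 5

5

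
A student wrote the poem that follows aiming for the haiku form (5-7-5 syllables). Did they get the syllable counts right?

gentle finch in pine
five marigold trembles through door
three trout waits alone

Line 1: "gentle finch in pine": 2+1+1+1 = 5 ✓
Line 2: "five marigold trembles through door": 1+3+2+1+1 = 8 (expected 7)
Line 3: "three trout waits alone": 1+1+1+2 = 5 ✓

No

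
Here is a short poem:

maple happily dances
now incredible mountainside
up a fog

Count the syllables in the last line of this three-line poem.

The last line: up(1) + a(1) + fog(1) = 3

3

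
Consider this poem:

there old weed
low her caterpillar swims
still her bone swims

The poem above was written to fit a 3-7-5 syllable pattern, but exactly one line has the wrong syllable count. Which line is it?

Line 3

Line 1: "there old weed": 1+1+1 = 3 ✓
Line 2: "low her caterpillar swims": 1+1+4+1 = 7 ✓
Line 3: "still her bone swims": 1+1+1+1 = 4 (expected 5)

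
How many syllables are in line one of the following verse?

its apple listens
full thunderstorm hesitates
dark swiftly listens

Line one: its(1) + apple(2) + listens(2) = 5

5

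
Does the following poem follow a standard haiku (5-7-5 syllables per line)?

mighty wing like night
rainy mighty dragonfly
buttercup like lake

Yes

Line 1: mighty (2), wing (1), like (1), night (1) → 5 ✓
Line 2: rainy (2), mighty (2), dragonfly (3) → 7 ✓
Line 3: buttercup (3), like (1), lake (1) → 5 ✓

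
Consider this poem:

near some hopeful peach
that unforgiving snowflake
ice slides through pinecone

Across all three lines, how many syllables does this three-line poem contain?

Line 1: near (1), some (1), hopeful (2), peach (1) → 5
Line 2: that (1), unforgiving (4), snowflake (2) → 7
Line 3: ice (1), slides (1), through (1), pinecone (2) → 5
Total: 5 + 7 + 5 = 17

17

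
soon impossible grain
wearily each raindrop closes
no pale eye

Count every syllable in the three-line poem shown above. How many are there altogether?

Line 1: soon (1), impossible (4), grain (1) → 6
Line 2: wearily (3), each (1), raindrop (2), closes (2) → 8
Line 3: no (1), pale (1), eye (1) → 3
Total: 6 + 8 + 3 = 17

17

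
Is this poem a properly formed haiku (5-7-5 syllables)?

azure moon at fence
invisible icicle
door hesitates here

Yes

Line 1: "azure moon at fence": 2+1+1+1 = 5 ✓
Line 2: "invisible icicle": 4+3 = 7 ✓
Line 3: "door hesitates here": 1+3+1 = 5 ✓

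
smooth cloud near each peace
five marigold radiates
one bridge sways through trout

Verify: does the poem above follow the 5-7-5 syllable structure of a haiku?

Line 1: "smooth cloud near each peace": 1+1+1+1+1 = 5 ✓
Line 2: "five marigold radiates": 1+3+3 = 7 ✓
Line 3: "one bridge sways through trout": 1+1+1+1+1 = 5 ✓

Yes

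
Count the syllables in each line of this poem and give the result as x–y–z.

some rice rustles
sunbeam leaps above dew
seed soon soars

4–6–3

Line 1: "some rice rustles": 1+1+2 = 4
Line 2: "sunbeam leaps above dew": 2+1+2+1 = 6
Line 3: "seed soon soars": 1+1+1 = 3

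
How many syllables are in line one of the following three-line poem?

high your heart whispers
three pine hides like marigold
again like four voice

Line one: high(1) + your(1) + heart(1) + whispers(2) = 5

5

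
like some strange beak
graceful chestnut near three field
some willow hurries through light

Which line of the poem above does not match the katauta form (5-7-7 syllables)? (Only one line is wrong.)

Line 1: "like some strange beak": 1+1+1+1 = 4 (expected 5)
Line 2: "graceful chestnut near three field": 2+2+1+1+1 = 7 ✓
Line 3: "some willow hurries through light": 1+2+2+1+1 = 7 ✓

Line 1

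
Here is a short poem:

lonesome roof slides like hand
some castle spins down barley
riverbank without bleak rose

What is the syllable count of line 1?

Line 1: lonesome(2) + roof(1) + slides(1) + like(1) + hand(1) = 6

6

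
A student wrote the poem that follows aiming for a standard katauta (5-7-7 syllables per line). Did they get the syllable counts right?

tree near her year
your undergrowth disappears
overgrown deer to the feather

Line 1: "tree near her year": 1+1+1+1 = 4 (expected 5)
Line 2: "your undergrowth disappears": 1+3+3 = 7 ✓
Line 3: "overgrown deer to the feather": 3+1+1+1+2 = 8 (expected 7)

No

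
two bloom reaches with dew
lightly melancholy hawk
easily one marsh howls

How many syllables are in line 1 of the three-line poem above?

6

Line 1: two(1) + bloom(1) + reaches(2) + with(1) + dew(1) = 6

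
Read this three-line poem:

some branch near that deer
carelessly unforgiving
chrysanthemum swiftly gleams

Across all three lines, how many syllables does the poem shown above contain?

19

Line 1: some (1), branch (1), near (1), that (1), deer (1) → 5
Line 2: carelessly (3), unforgiving (4) → 7
Line 3: chrysanthemum (4), swiftly (2), gleams (1) → 7
Total: 5 + 7 + 7 = 19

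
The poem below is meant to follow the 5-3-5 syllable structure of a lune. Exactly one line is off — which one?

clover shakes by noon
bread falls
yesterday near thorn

Line 1: "clover shakes by noon": 2+1+1+1 = 5 ✓
Line 2: "bread falls": 1+1 = 2 (expected 3)
Line 3: "yesterday near thorn": 3+1+1 = 5 ✓

Line 2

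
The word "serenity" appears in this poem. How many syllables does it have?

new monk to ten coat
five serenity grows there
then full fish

4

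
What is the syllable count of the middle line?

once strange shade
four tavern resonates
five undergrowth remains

6

The middle line: "four tavern resonates": 1+2+3 = 6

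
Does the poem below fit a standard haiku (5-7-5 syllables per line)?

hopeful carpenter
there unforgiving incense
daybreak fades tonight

Line 1: hopeful(2) + carpenter(3) = 5 ✓
Line 2: there(1) + unforgiving(4) + incense(2) = 7 ✓
Line 3: daybreak(2) + fades(1) + tonight(2) = 5 ✓

Yes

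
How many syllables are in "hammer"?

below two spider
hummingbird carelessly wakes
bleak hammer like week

2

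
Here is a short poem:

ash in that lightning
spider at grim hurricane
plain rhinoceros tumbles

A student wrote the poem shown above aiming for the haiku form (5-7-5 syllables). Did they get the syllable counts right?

No

Line 1: "ash in that lightning": 1+1+1+2 = 5 ✓
Line 2: "spider at grim hurricane": 2+1+1+3 = 7 ✓
Line 3: "plain rhinoceros tumbles": 1+4+2 = 7 (expected 5)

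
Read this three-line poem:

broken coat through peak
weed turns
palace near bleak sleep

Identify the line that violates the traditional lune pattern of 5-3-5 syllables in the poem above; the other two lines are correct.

Line 2

Line 1: broken(2) + coat(1) + through(1) + peak(1) = 5 ✓
Line 2: weed(1) + turns(1) = 2 (expected 3)
Line 3: palace(2) + near(1) + bleak(1) + sleep(1) = 5 ✓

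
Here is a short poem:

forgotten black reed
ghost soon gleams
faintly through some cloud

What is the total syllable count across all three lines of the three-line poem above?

13

Line 1: forgotten (3), black (1), reed (1) → 5
Line 2: ghost (1), soon (1), gleams (1) → 3
Line 3: faintly (2), through (1), some (1), cloud (1) → 5
Total: 5 + 3 + 5 = 13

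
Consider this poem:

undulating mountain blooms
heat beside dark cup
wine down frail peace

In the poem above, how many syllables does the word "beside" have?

2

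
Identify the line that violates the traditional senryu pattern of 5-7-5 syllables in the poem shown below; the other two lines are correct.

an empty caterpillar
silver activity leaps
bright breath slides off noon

Line 1: an(1) + empty(2) + caterpillar(4) = 7 (expected 5)
Line 2: silver(2) + activity(4) + leaps(1) = 7 ✓
Line 3: bright(1) + breath(1) + slides(1) + off(1) + noon(1) = 5 ✓

The first line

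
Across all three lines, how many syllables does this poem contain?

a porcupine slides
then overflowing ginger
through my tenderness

17

Line 1: a(1) + porcupine(3) + slides(1) = 5
Line 2: then(1) + overflowing(4) + ginger(2) = 7
Line 3: through(1) + my(1) + tenderness(3) = 5
Total: 5 + 7 + 5 = 17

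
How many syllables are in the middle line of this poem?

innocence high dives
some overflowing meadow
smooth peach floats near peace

The middle line: some (1), overflowing (4), meadow (2) → 7

7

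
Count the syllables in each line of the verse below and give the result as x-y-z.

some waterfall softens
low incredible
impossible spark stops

Line 1: some(1) + waterfall(3) + softens(2) = 6
Line 2: low(1) + incredible(4) = 5
Line 3: impossible(4) + spark(1) + stops(1) = 6

6-5-6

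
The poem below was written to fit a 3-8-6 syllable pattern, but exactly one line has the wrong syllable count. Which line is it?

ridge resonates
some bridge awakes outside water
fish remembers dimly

Line 1: ridge(1) + resonates(3) = 4 (expected 3)
Line 2: some(1) + bridge(1) + awakes(2) + outside(2) + water(2) = 8 ✓
Line 3: fish(1) + remembers(3) + dimly(2) = 6 ✓

Line 1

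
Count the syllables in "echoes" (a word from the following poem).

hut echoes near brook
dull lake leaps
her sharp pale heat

2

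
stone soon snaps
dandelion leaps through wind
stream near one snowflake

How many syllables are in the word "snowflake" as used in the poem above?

2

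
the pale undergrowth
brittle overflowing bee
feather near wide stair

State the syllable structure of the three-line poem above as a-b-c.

5-7-5

Line 1: the(1) + pale(1) + undergrowth(3) = 5
Line 2: brittle(2) + overflowing(4) + bee(1) = 7
Line 3: feather(2) + near(1) + wide(1) + stair(1) = 5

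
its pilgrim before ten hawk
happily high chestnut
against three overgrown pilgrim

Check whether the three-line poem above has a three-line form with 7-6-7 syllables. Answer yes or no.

Line 1: "its pilgrim before ten hawk": 1+2+2+1+1 = 7 ✓
Line 2: "happily high chestnut": 3+1+2 = 6 ✓
Line 3: "against three overgrown pilgrim": 2+1+3+2 = 8 (expected 7)

No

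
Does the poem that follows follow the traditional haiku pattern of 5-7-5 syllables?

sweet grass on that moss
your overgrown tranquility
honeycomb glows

Line 1: sweet (1), grass (1), on (1), that (1), moss (1) → 5 ✓
Line 2: your (1), overgrown (3), tranquility (4) → 8 (expected 7)
Line 3: honeycomb (3), glows (1) → 4 (expected 5)

No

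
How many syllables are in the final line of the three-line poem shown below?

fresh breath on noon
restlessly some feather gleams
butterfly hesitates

The final line: butterfly(3) + hesitates(3) = 6

6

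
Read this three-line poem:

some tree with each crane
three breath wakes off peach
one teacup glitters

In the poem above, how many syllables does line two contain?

Line two: three(1) + breath(1) + wakes(1) + off(1) + peach(1) = 5

5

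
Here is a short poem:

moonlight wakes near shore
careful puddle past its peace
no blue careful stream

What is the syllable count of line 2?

Line 2: "careful puddle past its peace": 2+2+1+1+1 = 7

7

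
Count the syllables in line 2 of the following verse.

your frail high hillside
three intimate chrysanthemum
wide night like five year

8

Line 2: "three intimate chrysanthemum": 1+3+4 = 8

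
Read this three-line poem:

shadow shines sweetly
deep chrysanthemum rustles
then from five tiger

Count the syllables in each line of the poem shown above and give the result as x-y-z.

Line 1: "shadow shines sweetly": 2+1+2 = 5
Line 2: "deep chrysanthemum rustles": 1+4+2 = 7
Line 3: "then from five tiger": 1+1+1+2 = 5

5-7-5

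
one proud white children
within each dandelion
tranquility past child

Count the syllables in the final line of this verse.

6

The final line: tranquility (4), past (1), child (1) → 6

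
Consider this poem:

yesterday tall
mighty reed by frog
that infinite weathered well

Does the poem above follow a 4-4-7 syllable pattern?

Line 1: yesterday (3), tall (1) → 4 ✓
Line 2: mighty (2), reed (1), by (1), frog (1) → 5 (expected 4)
Line 3: that (1), infinite (3), weathered (2), well (1) → 7 ✓

No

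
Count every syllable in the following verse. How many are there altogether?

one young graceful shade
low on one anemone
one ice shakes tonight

17

Line 1: one (1), young (1), graceful (2), shade (1) → 5
Line 2: low (1), on (1), one (1), anemone (4) → 7
Line 3: one (1), ice (1), shakes (1), tonight (2) → 5
Total: 5 + 7 + 5 = 17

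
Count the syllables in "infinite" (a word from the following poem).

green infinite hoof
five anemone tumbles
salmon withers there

"infinite" has 3 syllables.

3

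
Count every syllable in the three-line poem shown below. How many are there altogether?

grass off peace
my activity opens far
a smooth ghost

Line 1: grass (1), off (1), peace (1) → 3
Line 2: my (1), activity (4), opens (2), far (1) → 8
Line 3: a (1), smooth (1), ghost (1) → 3
Total: 3 + 8 + 3 = 14

14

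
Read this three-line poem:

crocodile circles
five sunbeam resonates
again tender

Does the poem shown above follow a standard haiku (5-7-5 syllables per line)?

Line 1: crocodile (3), circles (2) → 5 ✓
Line 2: five (1), sunbeam (2), resonates (3) → 6 (expected 7)
Line 3: again (2), tender (2) → 4 (expected 5)

No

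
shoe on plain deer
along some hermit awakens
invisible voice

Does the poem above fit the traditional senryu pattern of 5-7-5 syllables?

No

Line 1: "shoe on plain deer": 1+1+1+1 = 4 (expected 5)
Line 2: "along some hermit awakens": 2+1+2+3 = 8 (expected 7)
Line 3: "invisible voice": 4+1 = 5 ✓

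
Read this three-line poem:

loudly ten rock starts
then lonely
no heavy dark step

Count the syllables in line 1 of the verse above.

Line 1: "loudly ten rock starts": 2+1+1+1 = 5

5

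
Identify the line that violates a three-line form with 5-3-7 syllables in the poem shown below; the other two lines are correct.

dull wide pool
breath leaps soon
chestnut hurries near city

Line 1

Line 1: dull (1), wide (1), pool (1) → 3 (expected 5)
Line 2: breath (1), leaps (1), soon (1) → 3 ✓
Line 3: chestnut (2), hurries (2), near (1), city (2) → 7 ✓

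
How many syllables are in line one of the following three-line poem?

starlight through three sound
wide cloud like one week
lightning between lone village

5

Line one: "starlight through three sound": 2+1+1+1 = 5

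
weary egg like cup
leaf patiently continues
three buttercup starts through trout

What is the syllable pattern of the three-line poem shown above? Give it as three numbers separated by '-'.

5-7-7

Line 1: weary(2) + egg(1) + like(1) + cup(1) = 5
Line 2: leaf(1) + patiently(3) + continues(3) = 7
Line 3: three(1) + buttercup(3) + starts(1) + through(1) + trout(1) = 7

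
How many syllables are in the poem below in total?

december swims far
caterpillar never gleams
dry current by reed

17

Line 1: december(3) + swims(1) + far(1) = 5
Line 2: caterpillar(4) + never(2) + gleams(1) = 7
Line 3: dry(1) + current(2) + by(1) + reed(1) = 5
Total: 5 + 7 + 5 = 17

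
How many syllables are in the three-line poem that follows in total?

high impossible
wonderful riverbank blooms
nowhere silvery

17

Line 1: high (1), impossible (4) → 5
Line 2: wonderful (3), riverbank (3), blooms (1) → 7
Line 3: nowhere (2), silvery (3) → 5
Total: 5 + 7 + 5 = 17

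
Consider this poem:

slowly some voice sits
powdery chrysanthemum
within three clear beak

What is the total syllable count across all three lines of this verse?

17

Line 1: slowly(2) + some(1) + voice(1) + sits(1) = 5
Line 2: powdery(3) + chrysanthemum(4) = 7
Line 3: within(2) + three(1) + clear(1) + beak(1) = 5
Total: 5 + 7 + 5 = 17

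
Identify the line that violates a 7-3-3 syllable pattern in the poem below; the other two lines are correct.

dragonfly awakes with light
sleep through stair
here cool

Line 3

Line 1: "dragonfly awakes with light": 3+2+1+1 = 7 ✓
Line 2: "sleep through stair": 1+1+1 = 3 ✓
Line 3: "here cool": 1+1 = 2 (expected 3)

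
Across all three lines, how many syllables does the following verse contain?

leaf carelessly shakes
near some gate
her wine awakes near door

14

Line 1: "leaf carelessly shakes": 1+3+1 = 5
Line 2: "near some gate": 1+1+1 = 3
Line 3: "her wine awakes near door": 1+1+2+1+1 = 6
Total: 5 + 3 + 6 = 14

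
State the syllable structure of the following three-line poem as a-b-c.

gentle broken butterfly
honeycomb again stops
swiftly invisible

Line 1: gentle(2) + broken(2) + butterfly(3) = 7
Line 2: honeycomb(3) + again(2) + stops(1) = 6
Line 3: swiftly(2) + invisible(4) = 6

7-6-6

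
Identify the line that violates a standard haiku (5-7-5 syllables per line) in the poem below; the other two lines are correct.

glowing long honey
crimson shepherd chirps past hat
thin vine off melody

Line 1: glowing(2) + long(1) + honey(2) = 5 ✓
Line 2: crimson(2) + shepherd(2) + chirps(1) + past(1) + hat(1) = 7 ✓
Line 3: thin(1) + vine(1) + off(1) + melody(3) = 6 (expected 5)

The third line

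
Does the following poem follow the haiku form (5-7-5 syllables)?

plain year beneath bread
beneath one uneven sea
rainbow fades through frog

Yes

Line 1: plain(1) + year(1) + beneath(2) + bread(1) = 5 ✓
Line 2: beneath(2) + one(1) + uneven(3) + sea(1) = 7 ✓
Line 3: rainbow(2) + fades(1) + through(1) + frog(1) = 5 ✓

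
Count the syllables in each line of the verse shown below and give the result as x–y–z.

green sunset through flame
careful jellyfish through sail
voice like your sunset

5–7–5

Line 1: green (1), sunset (2), through (1), flame (1) → 5
Line 2: careful (2), jellyfish (3), through (1), sail (1) → 7
Line 3: voice (1), like (1), your (1), sunset (2) → 5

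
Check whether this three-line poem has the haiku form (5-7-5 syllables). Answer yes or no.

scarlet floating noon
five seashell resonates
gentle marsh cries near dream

No

Line 1: "scarlet floating noon": 2+2+1 = 5 ✓
Line 2: "five seashell resonates": 1+2+3 = 6 (expected 7)
Line 3: "gentle marsh cries near dream": 2+1+1+1+1 = 6 (expected 5)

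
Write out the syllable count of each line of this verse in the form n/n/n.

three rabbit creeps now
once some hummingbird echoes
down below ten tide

Line 1: "three rabbit creeps now": 1+2+1+1 = 5
Line 2: "once some hummingbird echoes": 1+1+3+2 = 7
Line 3: "down below ten tide": 1+2+1+1 = 5

5/7/5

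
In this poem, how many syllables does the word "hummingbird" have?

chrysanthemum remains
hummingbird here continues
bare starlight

"hummingbird" has 3 syllables.

3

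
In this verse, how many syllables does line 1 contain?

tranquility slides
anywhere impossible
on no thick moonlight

Line 1: tranquility(4) + slides(1) = 5

5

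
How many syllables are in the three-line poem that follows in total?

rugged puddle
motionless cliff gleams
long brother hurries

14

Line 1: rugged (2), puddle (2) → 4
Line 2: motionless (3), cliff (1), gleams (1) → 5
Line 3: long (1), brother (2), hurries (2) → 5
Total: 4 + 5 + 5 = 14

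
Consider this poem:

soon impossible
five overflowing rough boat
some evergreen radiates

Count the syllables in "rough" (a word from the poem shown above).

"rough" has 1 syllable.

1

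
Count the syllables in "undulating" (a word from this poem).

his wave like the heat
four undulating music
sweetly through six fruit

"undulating" has 4 syllables.

4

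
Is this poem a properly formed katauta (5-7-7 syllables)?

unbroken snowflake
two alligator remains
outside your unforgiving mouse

Line 1: "unbroken snowflake": 3+2 = 5 ✓
Line 2: "two alligator remains": 1+4+2 = 7 ✓
Line 3: "outside your unforgiving mouse": 2+1+4+1 = 8 (expected 7)

No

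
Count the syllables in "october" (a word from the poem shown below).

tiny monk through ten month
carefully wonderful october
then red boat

3

"october" has 3 syllables.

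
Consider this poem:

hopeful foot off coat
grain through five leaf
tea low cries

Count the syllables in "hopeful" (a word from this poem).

2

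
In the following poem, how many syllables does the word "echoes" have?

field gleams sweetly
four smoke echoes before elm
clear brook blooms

2

"echoes" has 2 syllables.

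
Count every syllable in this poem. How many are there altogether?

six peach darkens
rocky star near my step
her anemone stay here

Line 1: six (1), peach (1), darkens (2) → 4
Line 2: rocky (2), star (1), near (1), my (1), step (1) → 6
Line 3: her (1), anemone (4), stay (1), here (1) → 7
Total: 4 + 6 + 7 = 17

17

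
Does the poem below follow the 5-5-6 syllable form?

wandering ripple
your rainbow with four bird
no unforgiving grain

No

Line 1: wandering(3) + ripple(2) = 5 ✓
Line 2: your(1) + rainbow(2) + with(1) + four(1) + bird(1) = 6 (expected 5)
Line 3: no(1) + unforgiving(4) + grain(1) = 6 ✓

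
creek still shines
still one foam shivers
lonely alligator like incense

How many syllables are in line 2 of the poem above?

5

Line 2: still (1), one (1), foam (1), shivers (2) → 5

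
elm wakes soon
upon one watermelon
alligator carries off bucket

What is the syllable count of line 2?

7

Line 2: upon (2), one (1), watermelon (4) → 7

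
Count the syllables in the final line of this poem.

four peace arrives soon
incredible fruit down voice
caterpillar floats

The final line: caterpillar (4), floats (1) → 5

5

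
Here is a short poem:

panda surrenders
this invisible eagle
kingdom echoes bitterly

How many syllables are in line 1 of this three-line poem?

5

Line 1: panda(2) + surrenders(3) = 5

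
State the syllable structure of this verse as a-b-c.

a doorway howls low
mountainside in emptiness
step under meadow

5-7-5

Line 1: a(1) + doorway(2) + howls(1) + low(1) = 5
Line 2: mountainside(3) + in(1) + emptiness(3) = 7
Line 3: step(1) + under(2) + meadow(2) = 5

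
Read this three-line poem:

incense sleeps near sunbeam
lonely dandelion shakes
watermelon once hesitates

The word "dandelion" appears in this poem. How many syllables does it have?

4

"dandelion" has 4 syllables.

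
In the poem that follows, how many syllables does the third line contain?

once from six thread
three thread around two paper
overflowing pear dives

6

The third line: "overflowing pear dives": 4+1+1 = 6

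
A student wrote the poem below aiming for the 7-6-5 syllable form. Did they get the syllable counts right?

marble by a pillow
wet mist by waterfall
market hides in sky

No

Line 1: marble (2), by (1), a (1), pillow (2) → 6 (expected 7)
Line 2: wet (1), mist (1), by (1), waterfall (3) → 6 ✓
Line 3: market (2), hides (1), in (1), sky (1) → 5 ✓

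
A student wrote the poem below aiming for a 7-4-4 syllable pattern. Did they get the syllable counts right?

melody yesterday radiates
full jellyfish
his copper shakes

Line 1: melody(3) + yesterday(3) + radiates(3) = 9 (expected 7)
Line 2: full(1) + jellyfish(3) = 4 ✓
Line 3: his(1) + copper(2) + shakes(1) = 4 ✓

No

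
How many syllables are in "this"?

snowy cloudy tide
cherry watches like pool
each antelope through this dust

1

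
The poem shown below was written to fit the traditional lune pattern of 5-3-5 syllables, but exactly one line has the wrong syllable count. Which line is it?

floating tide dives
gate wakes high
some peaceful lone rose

Line 1: "floating tide dives": 2+1+1 = 4 (expected 5)
Line 2: "gate wakes high": 1+1+1 = 3 ✓
Line 3: "some peaceful lone rose": 1+2+1+1 = 5 ✓

The first line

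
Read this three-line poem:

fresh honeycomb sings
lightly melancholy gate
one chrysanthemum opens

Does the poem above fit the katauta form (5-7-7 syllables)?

Yes

Line 1: fresh (1), honeycomb (3), sings (1) → 5 ✓
Line 2: lightly (2), melancholy (4), gate (1) → 7 ✓
Line 3: one (1), chrysanthemum (4), opens (2) → 7 ✓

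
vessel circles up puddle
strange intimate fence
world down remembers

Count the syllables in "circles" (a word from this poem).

2

"circles" has 2 syllables.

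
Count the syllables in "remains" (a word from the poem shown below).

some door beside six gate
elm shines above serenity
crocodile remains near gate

"remains" has 2 syllables.

2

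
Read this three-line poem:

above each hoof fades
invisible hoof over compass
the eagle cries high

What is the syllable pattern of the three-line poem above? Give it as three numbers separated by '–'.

5–9–5

Line 1: above(2) + each(1) + hoof(1) + fades(1) = 5
Line 2: invisible(4) + hoof(1) + over(2) + compass(2) = 9
Line 3: the(1) + eagle(2) + cries(1) + high(1) = 5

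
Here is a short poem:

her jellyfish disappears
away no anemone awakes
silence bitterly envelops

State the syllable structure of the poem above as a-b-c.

7-9-8

Line 1: "her jellyfish disappears": 1+3+3 = 7
Line 2: "away no anemone awakes": 2+1+4+2 = 9
Line 3: "silence bitterly envelops": 2+3+3 = 8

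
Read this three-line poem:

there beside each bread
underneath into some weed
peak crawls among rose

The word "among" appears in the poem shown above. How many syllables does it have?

2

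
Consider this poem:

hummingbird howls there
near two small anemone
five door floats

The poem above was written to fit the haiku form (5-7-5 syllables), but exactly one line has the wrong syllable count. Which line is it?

Line 1: hummingbird(3) + howls(1) + there(1) = 5 ✓
Line 2: near(1) + two(1) + small(1) + anemone(4) = 7 ✓
Line 3: five(1) + door(1) + floats(1) = 3 (expected 5)

The third line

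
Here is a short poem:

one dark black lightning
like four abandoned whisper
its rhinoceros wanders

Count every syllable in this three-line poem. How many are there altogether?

Line 1: one (1), dark (1), black (1), lightning (2) → 5
Line 2: like (1), four (1), abandoned (3), whisper (2) → 7
Line 3: its (1), rhinoceros (4), wanders (2) → 7
Total: 5 + 7 + 7 = 19

19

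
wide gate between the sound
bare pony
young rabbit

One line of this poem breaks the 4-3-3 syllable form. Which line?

Line 1: wide(1) + gate(1) + between(2) + the(1) + sound(1) = 6 (expected 4)
Line 2: bare(1) + pony(2) = 3 ✓
Line 3: young(1) + rabbit(2) = 3 ✓

Line 1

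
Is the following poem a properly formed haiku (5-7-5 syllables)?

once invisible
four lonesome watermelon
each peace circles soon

Yes

Line 1: once (1), invisible (4) → 5 ✓
Line 2: four (1), lonesome (2), watermelon (4) → 7 ✓
Line 3: each (1), peace (1), circles (2), soon (1) → 5 ✓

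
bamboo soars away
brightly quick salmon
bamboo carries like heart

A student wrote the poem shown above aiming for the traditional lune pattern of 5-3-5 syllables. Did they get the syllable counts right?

No

Line 1: bamboo (2), soars (1), away (2) → 5 ✓
Line 2: brightly (2), quick (1), salmon (2) → 5 (expected 3)
Line 3: bamboo (2), carries (2), like (1), heart (1) → 6 (expected 5)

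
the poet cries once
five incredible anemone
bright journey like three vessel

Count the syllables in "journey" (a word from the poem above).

"journey" has 2 syllables.

2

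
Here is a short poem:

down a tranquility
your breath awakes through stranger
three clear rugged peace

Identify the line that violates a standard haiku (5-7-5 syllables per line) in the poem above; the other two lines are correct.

Line 1: down(1) + a(1) + tranquility(4) = 6 (expected 5)
Line 2: your(1) + breath(1) + awakes(2) + through(1) + stranger(2) = 7 ✓
Line 3: three(1) + clear(1) + rugged(2) + peace(1) = 5 ✓

The first line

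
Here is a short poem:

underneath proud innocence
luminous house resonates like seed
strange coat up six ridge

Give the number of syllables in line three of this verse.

5

Line three: strange (1), coat (1), up (1), six (1), ridge (1) → 5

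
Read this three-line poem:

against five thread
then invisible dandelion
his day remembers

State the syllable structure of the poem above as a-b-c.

Line 1: "against five thread": 2+1+1 = 4
Line 2: "then invisible dandelion": 1+4+4 = 9
Line 3: "his day remembers": 1+1+3 = 5

4-9-5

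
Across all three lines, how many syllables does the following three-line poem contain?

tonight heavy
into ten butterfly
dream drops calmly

Line 1: tonight(2) + heavy(2) = 4
Line 2: into(2) + ten(1) + butterfly(3) = 6
Line 3: dream(1) + drops(1) + calmly(2) = 4
Total: 4 + 6 + 4 = 14

14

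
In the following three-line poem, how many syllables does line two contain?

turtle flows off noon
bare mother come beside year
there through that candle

Line two: "bare mother come beside year": 1+2+1+2+1 = 7

7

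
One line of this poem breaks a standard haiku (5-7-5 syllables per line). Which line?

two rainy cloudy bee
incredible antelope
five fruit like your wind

Line 1: two(1) + rainy(2) + cloudy(2) + bee(1) = 6 (expected 5)
Line 2: incredible(4) + antelope(3) = 7 ✓
Line 3: five(1) + fruit(1) + like(1) + your(1) + wind(1) = 5 ✓

Line 1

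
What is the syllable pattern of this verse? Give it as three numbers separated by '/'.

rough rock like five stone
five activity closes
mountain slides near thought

Line 1: rough (1), rock (1), like (1), five (1), stone (1) → 5
Line 2: five (1), activity (4), closes (2) → 7
Line 3: mountain (2), slides (1), near (1), thought (1) → 5

5/7/5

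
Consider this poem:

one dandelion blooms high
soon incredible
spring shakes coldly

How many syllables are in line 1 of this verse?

Line 1: "one dandelion blooms high": 1+4+1+1 = 7

7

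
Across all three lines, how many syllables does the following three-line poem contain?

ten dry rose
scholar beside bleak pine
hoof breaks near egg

Line 1: ten(1) + dry(1) + rose(1) = 3
Line 2: scholar(2) + beside(2) + bleak(1) + pine(1) = 6
Line 3: hoof(1) + breaks(1) + near(1) + egg(1) = 4
Total: 3 + 6 + 4 = 13

13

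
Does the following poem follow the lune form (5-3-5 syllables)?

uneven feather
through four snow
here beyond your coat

Line 1: uneven (3), feather (2) → 5 ✓
Line 2: through (1), four (1), snow (1) → 3 ✓
Line 3: here (1), beyond (2), your (1), coat (1) → 5 ✓

Yes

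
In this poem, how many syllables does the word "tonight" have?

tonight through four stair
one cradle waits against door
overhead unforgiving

"tonight" has 2 syllables.

2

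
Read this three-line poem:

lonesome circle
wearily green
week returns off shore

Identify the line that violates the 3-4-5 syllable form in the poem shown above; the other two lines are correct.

Line 1: "lonesome circle": 2+2 = 4 (expected 3)
Line 2: "wearily green": 3+1 = 4 ✓
Line 3: "week returns off shore": 1+2+1+1 = 5 ✓

Line 1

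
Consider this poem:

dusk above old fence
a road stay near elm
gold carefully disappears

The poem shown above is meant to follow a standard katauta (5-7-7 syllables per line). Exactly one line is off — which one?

Line 1: dusk (1), above (2), old (1), fence (1) → 5 ✓
Line 2: a (1), road (1), stay (1), near (1), elm (1) → 5 (expected 7)
Line 3: gold (1), carefully (3), disappears (3) → 7 ✓

The second line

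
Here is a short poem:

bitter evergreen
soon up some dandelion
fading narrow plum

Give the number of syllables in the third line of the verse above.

The third line: "fading narrow plum": 2+2+1 = 5

5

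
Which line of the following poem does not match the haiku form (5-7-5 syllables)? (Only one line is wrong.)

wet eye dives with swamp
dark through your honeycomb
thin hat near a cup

Line 1: "wet eye dives with swamp": 1+1+1+1+1 = 5 ✓
Line 2: "dark through your honeycomb": 1+1+1+3 = 6 (expected 7)
Line 3: "thin hat near a cup": 1+1+1+1+1 = 5 ✓

The second line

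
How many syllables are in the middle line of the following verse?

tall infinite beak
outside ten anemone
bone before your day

The middle line: outside(2) + ten(1) + anemone(4) = 7

7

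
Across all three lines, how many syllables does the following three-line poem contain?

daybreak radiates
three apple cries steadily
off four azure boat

Line 1: daybreak(2) + radiates(3) = 5
Line 2: three(1) + apple(2) + cries(1) + steadily(3) = 7
Line 3: off(1) + four(1) + azure(2) + boat(1) = 5
Total: 5 + 7 + 5 = 17

17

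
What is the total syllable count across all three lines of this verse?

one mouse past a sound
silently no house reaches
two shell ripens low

Line 1: one(1) + mouse(1) + past(1) + a(1) + sound(1) = 5
Line 2: silently(3) + no(1) + house(1) + reaches(2) = 7
Line 3: two(1) + shell(1) + ripens(2) + low(1) = 5
Total: 5 + 7 + 5 = 17

17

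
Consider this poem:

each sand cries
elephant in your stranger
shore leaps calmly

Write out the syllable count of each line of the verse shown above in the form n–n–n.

Line 1: "each sand cries": 1+1+1 = 3
Line 2: "elephant in your stranger": 3+1+1+2 = 7
Line 3: "shore leaps calmly": 1+1+2 = 4

3–7–4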